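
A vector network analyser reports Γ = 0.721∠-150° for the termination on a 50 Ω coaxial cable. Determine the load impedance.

Z_L ≈ 8.67 − j13 Ω

Z_L = Z_0·(1 + Γ)/(1 − Γ) = 50·(0.376 − j0.36)/(1.62 + j0.36)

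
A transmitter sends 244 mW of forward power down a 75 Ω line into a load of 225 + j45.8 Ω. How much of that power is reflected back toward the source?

|Γ| = |(150 + j45.8)/(300 + j45.8)| = 0.517
|Γ|² = 0.267
P_refl = |Γ|²·P_inc = 65.2 mW, P_del = (1 − |Γ|²)·P_inc = 179 mW

P_reflected ≈ 65.2 mW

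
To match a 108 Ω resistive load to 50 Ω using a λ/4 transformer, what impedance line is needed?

Z_qwt ≈ 73.5 Ω

Z_qwt = √(Z_0·R_L) = √(50 × 108) = √5400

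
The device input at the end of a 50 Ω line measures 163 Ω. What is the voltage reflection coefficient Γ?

Γ = 0.531

Γ = (Z_L − Z_0)/(Z_L + Z_0) = (163 − 50)/(163 + 50) = 113/213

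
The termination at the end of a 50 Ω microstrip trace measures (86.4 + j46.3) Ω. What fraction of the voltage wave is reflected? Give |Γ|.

Γ = (Z_L − Z_0)/(Z_L + Z_0) = (36.4 + j46.3)/(136.4 + j46.3)
|Γ| = 58.9/144

|Γ| ≈ 0.409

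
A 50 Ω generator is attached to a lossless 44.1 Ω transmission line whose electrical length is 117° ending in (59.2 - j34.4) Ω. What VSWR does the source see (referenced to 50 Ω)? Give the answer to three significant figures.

VSWR ≈ 2.03

tan(βl) = -1.96
Z_in = Z_0·(Z_L + jZ_0·tanβl)/(Z_0 + jZ_L·tanβl) = 39.8 + j30.5 Ω
Γ_s = (Z_in − Z_s)/(Z_in + Z_s) = (-10.2 + j30.5)/(89.8 + j30.5), |Γ_s| = 0.339
VSWR = (1 + |Γ_s|)/(1 − |Γ_s|)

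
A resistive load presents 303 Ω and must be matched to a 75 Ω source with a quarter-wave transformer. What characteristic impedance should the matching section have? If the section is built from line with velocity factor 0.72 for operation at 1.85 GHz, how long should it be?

Z_qwt ≈ 151 Ω; length ≈ 2.92 cm

Z_qwt = √(Z_0·R_L) = √(75 × 303) = √22720
λ = 0.72·c/f = 0.117 m, so l = λ/4 = 0.0292 m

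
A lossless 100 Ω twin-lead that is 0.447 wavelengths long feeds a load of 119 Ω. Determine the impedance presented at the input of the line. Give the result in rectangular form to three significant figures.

Z_in ≈ 114 + j12.3 Ω

βl = 2π × 0.447 = 161°
tan(βl) = tan(161°) = -0.346
Z_in = Z_0·(Z_L + jZ_0·tanβl)/(Z_0 + jZ_L·tanβl)
     = 100·(119 − j34.6)/(100 − j41.2)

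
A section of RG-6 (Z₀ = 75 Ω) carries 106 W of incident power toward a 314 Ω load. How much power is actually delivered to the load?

P_delivered ≈ 66 W

Γ = (314 − 75)/(314 + 75) = 0.614
|Γ|² = 0.377
P_refl = |Γ|²·P_inc = 40 W, P_del = (1 − |Γ|²)·P_inc = 66 W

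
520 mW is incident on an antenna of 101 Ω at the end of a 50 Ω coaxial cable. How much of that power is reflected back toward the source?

P_reflected ≈ 59.3 mW

Γ = (101 − 50)/(101 + 50) = 0.338
|Γ|² = 0.114
P_refl = |Γ|²·P_inc = 59.3 mW, P_del = (1 − |Γ|²)·P_inc = 461 mW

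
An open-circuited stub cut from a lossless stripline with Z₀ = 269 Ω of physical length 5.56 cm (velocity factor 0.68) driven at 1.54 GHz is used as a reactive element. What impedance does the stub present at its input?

λ = v/f = 0.68·c / 1.54 GHz = 0.132 m
βl = 2π·l/λ = 2π × 0.42 = 151°
tan(βl) = -0.552
For an open-circuited stub, Z_in = −jZ_0·cot(βl) = −jZ_0/tan(βl)

Z_in ≈ +j487 Ω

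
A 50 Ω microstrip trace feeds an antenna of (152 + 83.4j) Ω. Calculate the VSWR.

VSWR ≈ 4.04

Γ = (Z_L − Z_0)/(Z_L + Z_0) = (102 + j83.4)/(202 + j83.4)
|Γ| = 132/219 = 0.603
VSWR = (1 + |Γ|)/(1 − |Γ|) = 1.6/0.397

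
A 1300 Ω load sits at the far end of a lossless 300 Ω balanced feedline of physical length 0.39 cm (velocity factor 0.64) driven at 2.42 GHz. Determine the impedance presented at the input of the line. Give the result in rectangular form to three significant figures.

Z_in ≈ 492 − j584 Ω

λ = v/f = 0.64·c / 2.42 GHz = 0.0793 m
βl = 2π·l/λ = 2π × 0.0492 = 17.7°
tan(βl) = tan(17.7°) = 0.319
Z_in = Z_0·(Z_L + jZ_0·tanβl)/(Z_0 + jZ_L·tanβl)
     = 300·(1300 + j95.7)/(300 + j415)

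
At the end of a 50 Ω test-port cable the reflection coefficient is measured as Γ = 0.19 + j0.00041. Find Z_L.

Z_L ≈ 73.5 + j0.0625 Ω

Z_L = Z_0·(1 + Γ)/(1 − Γ) = 50·(1.19 + j0.00041)/(0.81 − j0.00041)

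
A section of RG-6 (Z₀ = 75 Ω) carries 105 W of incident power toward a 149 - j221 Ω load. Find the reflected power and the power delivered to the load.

|Γ| = |(74 − j221)/(224 − j221)| = 0.741
|Γ|² = 0.549
P_refl = |Γ|²·P_inc = 57.6 W, P_del = (1 − |Γ|²)·P_inc = 47.4 W

P_reflected ≈ 57.6 W; P_delivered ≈ 47.4 W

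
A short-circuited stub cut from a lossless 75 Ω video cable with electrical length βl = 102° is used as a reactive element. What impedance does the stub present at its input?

Z_in ≈ −j353 Ω

tan(βl) = -4.7
For a short-circuited stub, Z_in = jZ_0·tan(βl)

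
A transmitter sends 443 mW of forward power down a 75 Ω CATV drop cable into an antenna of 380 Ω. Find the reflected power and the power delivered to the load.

Γ = (380 − 75)/(380 + 75) = 0.67
|Γ|² = 0.449
P_refl = |Γ|²·P_inc = 199 mW, P_del = (1 − |Γ|²)·P_inc = 244 mW

P_reflected ≈ 199 mW; P_delivered ≈ 244 mW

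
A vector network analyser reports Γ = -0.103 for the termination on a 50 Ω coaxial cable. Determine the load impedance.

Z_L ≈ 40.7 Ω

Z_L = Z_0·(1 + Γ)/(1 − Γ) = 50·(0.897)/(1.1)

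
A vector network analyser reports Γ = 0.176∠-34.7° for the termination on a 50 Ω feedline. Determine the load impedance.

Z_L ≈ 65.3 − j13.5 Ω

Z_L = Z_0·(1 + Γ)/(1 − Γ) = 50·(1.14 − j0.1)/(0.855 + j0.1)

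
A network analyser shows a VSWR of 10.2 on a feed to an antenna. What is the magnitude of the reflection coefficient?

|Γ| = (S − 1)/(S + 1) = (10.2 − 1)/(10.2 + 1) = 9.2/11.2

|Γ| ≈ 0.821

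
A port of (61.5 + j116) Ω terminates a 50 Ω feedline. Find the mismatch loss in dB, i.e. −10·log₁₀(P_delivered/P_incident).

Γ = (11.5 + j116)/(111.5 + j116), |Γ| = 0.724
|Γ|² = 0.525, so P_del/P_inc = 1 − |Γ|² = 0.475
ML = −10·log₁₀(1 − |Γ|²)

mismatch loss ≈ 3.23 dB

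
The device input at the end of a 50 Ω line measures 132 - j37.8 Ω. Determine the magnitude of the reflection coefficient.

|Γ| ≈ 0.486

Γ = (Z_L − Z_0)/(Z_L + Z_0) = (82 − j37.8)/(182 − j37.8)
|Γ| = 90.3/186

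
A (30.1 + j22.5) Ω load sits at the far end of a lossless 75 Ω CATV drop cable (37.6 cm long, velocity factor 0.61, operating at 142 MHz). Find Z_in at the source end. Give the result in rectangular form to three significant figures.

λ = v/f = 0.61·c / 142 MHz = 1.29 m
βl = 2π·l/λ = 2π × 0.292 = 105°
tan(βl) = tan(105°) = -3.72
Z_in = Z_0·(Z_L + jZ_0·tanβl)/(Z_0 + jZ_L·tanβl)
     = 75·(30.1 − j257)/(159 − j112)

Z_in ≈ 66.6 − j74.3 Ω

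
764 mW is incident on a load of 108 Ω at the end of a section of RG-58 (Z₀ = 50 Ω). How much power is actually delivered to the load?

Γ = (108 − 50)/(108 + 50) = 0.367
|Γ|² = 0.135
P_refl = |Γ|²·P_inc = 103 mW, P_del = (1 − |Γ|²)·P_inc = 661 mW

P_delivered ≈ 661 mW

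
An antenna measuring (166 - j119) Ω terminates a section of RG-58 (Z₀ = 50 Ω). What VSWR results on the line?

VSWR ≈ 5.13

Γ = (Z_L − Z_0)/(Z_L + Z_0) = (116 − j119)/(216 − j119)
|Γ| = 166/247 = 0.674
VSWR = (1 + |Γ|)/(1 − |Γ|) = 1.67/0.326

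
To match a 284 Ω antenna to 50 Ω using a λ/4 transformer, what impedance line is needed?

Z_qwt ≈ 119 Ω

Z_qwt = √(Z_0·R_L) = √(50 × 284) = √14200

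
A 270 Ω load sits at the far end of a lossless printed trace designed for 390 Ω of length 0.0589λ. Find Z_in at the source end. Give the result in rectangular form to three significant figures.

Z_in ≈ 290 + j73.5 Ω

βl = 2π × 0.0589 = 21.2°
tan(βl) = tan(21.2°) = 0.388
Z_in = Z_0·(Z_L + jZ_0·tanβl)/(Z_0 + jZ_L·tanβl)
     = 390·(270 + j151)/(390 + j105)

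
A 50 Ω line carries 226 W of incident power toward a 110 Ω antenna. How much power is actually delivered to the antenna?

Γ = (110 − 50)/(110 + 50) = 0.375
|Γ|² = 0.141
P_refl = |Γ|²·P_inc = 31.8 W, P_del = (1 − |Γ|²)·P_inc = 194 W

P_delivered ≈ 194 W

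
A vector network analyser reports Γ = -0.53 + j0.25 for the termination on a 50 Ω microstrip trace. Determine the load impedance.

Z_L = Z_0·(1 + Γ)/(1 − Γ) = 50·(0.47 + j0.25)/(1.53 − j0.25)

Z_L ≈ 13.7 + j10.4 Ω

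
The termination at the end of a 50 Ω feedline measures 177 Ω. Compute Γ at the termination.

Γ = (Z_L − Z_0)/(Z_L + Z_0) = (177 − 50)/(177 + 50) = 127/227

Γ = 0.559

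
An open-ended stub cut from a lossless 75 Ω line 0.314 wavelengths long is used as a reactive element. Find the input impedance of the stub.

Z_in ≈ +j31.9 Ω

βl = 2π × 0.314 = 113°
tan(βl) = -2.35
For an open-ended stub, Z_in = −jZ_0·cot(βl) = −jZ_0/tan(βl)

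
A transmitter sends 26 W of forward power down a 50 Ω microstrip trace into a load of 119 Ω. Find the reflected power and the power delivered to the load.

Γ = (119 − 50)/(119 + 50) = 0.408
|Γ|² = 0.167
P_refl = |Γ|²·P_inc = 4.33 W, P_del = (1 − |Γ|²)·P_inc = 21.7 W

P_reflected ≈ 4.33 W; P_delivered ≈ 21.7 W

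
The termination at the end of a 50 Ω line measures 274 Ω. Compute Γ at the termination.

Γ = (Z_L − Z_0)/(Z_L + Z_0) = (274 − 50)/(274 + 50) = 224/324

Γ = 0.691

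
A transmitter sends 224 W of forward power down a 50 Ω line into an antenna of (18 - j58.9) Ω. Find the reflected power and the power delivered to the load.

P_reflected ≈ 124 W; P_delivered ≈ 99.6 W

|Γ| = |(-32 − j58.9)/(68 − j58.9)| = 0.745
|Γ|² = 0.555
P_refl = |Γ|²·P_inc = 124 W, P_del = (1 − |Γ|²)·P_inc = 99.6 W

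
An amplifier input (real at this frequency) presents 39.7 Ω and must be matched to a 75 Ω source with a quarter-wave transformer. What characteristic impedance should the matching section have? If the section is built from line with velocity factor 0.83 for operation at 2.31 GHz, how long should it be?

Z_qwt ≈ 54.6 Ω; length ≈ 2.69 cm

Z_qwt = √(Z_0·R_L) = √(75 × 39.7) = √2978
λ = 0.83·c/f = 0.108 m, so l = λ/4 = 0.0269 m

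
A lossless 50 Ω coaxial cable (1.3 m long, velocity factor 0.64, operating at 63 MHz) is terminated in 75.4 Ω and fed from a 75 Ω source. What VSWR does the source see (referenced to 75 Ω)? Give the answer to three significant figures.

λ = v/f = 0.64·c / 63 MHz = 3.05 m
βl = 2π·l/λ = 2π × 0.427 = 154°
tan(βl) = -0.497
Z_in = Z_0·(Z_L + jZ_0·tanβl)/(Z_0 + jZ_L·tanβl) = 60.2 + j20.3 Ω
Γ_s = (Z_in − Z_s)/(Z_in + Z_s) = (-14.8 + j20.3)/(135 + j20.3), |Γ_s| = 0.184
VSWR = (1 + |Γ_s|)/(1 − |Γ_s|)

VSWR ≈ 1.45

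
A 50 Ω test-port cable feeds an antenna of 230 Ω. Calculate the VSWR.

VSWR ≈ 4.6

For a purely resistive load, VSWR = R_L/Z_0 or Z_0/R_L (whichever > 1) = 230/50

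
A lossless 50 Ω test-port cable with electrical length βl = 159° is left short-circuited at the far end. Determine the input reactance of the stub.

tan(βl) = -0.384
For a short-circuited stub, Z_in = jZ_0·tan(βl)

X_in ≈ -19.2 Ω (capacitive)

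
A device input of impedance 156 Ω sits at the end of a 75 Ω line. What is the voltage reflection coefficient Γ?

Γ = 0.351

Γ = (Z_L − Z_0)/(Z_L + Z_0) = (156 − 75)/(156 + 75) = 81/231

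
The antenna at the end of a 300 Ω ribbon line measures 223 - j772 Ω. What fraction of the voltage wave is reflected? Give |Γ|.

|Γ| ≈ 0.832

Γ = (Z_L − Z_0)/(Z_L + Z_0) = (-77 − j772)/(523 − j772)
|Γ| = 776/932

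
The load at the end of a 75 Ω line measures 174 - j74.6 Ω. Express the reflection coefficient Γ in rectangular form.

Γ = (Z_L − Z_0)/(Z_L + Z_0) = (99 − j74.6)/(249 − j74.6)

Γ ≈ 0.447 − j0.166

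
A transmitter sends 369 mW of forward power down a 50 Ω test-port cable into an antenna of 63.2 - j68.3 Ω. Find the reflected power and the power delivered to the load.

P_reflected ≈ 102 mW; P_delivered ≈ 267 mW

|Γ| = |(13.2 − j68.3)/(113.2 − j68.3)| = 0.526
|Γ|² = 0.277
P_refl = |Γ|²·P_inc = 102 mW, P_del = (1 − |Γ|²)·P_inc = 267 mW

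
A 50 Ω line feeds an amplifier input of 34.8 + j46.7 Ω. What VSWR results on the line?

Γ = (Z_L − Z_0)/(Z_L + Z_0) = (-15.2 + j46.7)/(84.8 + j46.7)
|Γ| = 49.1/96.8 = 0.507
VSWR = (1 + |Γ|)/(1 − |Γ|) = 1.51/0.493

VSWR ≈ 3.06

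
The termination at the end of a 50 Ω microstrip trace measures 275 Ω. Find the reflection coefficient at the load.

Γ = (Z_L − Z_0)/(Z_L + Z_0) = (275 − 50)/(275 + 50) = 225/325

Γ = 0.692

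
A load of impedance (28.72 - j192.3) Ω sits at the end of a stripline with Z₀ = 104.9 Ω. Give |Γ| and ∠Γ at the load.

Γ = (Z_L − Z_0)/(Z_L + Z_0) = (-76.18 − j192.3)/(133.6 − j192.3)
|Γ| = 207/234 = 0.883

Γ ≈ 0.883 ∠ -56.4°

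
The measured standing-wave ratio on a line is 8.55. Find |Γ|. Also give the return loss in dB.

|Γ| = (S − 1)/(S + 1) = (8.55 − 1)/(8.55 + 1) = 7.55/9.55
RL = −20·log₁₀|Γ| = −20·log₁₀(0.791)

|Γ| ≈ 0.791; return loss ≈ 2.04 dB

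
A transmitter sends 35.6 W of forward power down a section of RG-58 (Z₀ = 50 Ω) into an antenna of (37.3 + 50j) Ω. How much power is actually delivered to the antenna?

|Γ| = |(-12.7 + j50)/(87.3 + j50)| = 0.513
|Γ|² = 0.263
P_refl = |Γ|²·P_inc = 9.36 W, P_del = (1 − |Γ|²)·P_inc = 26.2 W

P_delivered ≈ 26.2 W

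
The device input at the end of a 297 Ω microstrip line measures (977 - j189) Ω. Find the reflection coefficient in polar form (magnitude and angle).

Γ = (Z_L − Z_0)/(Z_L + Z_0) = (680 − j189)/(1274 − j189)
|Γ| = 706/1290 = 0.548

Γ ≈ 0.548 ∠ -7.09°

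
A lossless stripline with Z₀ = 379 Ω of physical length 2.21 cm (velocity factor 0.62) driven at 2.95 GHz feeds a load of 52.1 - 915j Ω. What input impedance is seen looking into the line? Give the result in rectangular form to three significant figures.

Z_in ≈ 28.1 + j621 Ω

λ = v/f = 0.62·c / 2.95 GHz = 0.0631 m
βl = 2π·l/λ = 2π × 0.351 = 126°
tan(βl) = tan(126°) = -1.37
Z_in = Z_0·(Z_L + jZ_0·tanβl)/(Z_0 + jZ_L·tanβl)
     = 379·(52.1 − j1430)/(-872 − j71.2)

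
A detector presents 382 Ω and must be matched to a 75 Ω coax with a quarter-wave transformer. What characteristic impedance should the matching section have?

Z_qwt = √(Z_0·R_L) = √(75 × 382) = √28650

Z_qwt ≈ 169 Ω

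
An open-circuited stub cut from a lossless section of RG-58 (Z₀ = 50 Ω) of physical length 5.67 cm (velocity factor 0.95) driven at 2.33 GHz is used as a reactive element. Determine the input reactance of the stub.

X_in ≈ 214 Ω (inductive)

λ = v/f = 0.95·c / 2.33 GHz = 0.122 m
βl = 2π·l/λ = 2π × 0.464 = 167°
tan(βl) = -0.233
For an open-circuited stub, Z_in = −jZ_0·cot(βl) = −jZ_0/tan(βl)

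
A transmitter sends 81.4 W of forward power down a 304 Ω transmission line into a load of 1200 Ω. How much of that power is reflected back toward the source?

P_reflected ≈ 28.9 W

Γ = (1200 − 304)/(1200 + 304) = 0.596
|Γ|² = 0.355
P_refl = |Γ|²·P_inc = 28.9 W, P_del = (1 − |Γ|²)·P_inc = 52.5 W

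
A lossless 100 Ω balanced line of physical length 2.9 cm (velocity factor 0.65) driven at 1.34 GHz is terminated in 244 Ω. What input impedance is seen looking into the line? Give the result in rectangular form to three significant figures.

Z_in ≈ 44.6 − j27 Ω

λ = v/f = 0.65·c / 1.34 GHz = 0.146 m
βl = 2π·l/λ = 2π × 0.199 = 71.7°
tan(βl) = tan(71.7°) = 3.03
Z_in = Z_0·(Z_L + jZ_0·tanβl)/(Z_0 + jZ_L·tanβl)
     = 100·(244 + j303)/(100 + j740)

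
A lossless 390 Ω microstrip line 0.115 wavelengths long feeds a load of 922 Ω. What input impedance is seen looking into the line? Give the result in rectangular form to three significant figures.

βl = 2π × 0.115 = 41.4°
tan(βl) = tan(41.4°) = 0.882
Z_in = Z_0·(Z_L + jZ_0·tanβl)/(Z_0 + jZ_L·tanβl)
     = 390·(922 + j344)/(390 + j813)

Z_in ≈ 307 − j295 Ω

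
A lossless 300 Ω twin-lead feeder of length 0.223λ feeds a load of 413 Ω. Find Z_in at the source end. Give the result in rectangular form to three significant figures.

Z_in ≈ 221 − j23.9 Ω

βl = 2π × 0.223 = 80.3°
tan(βl) = tan(80.3°) = 5.84
Z_in = Z_0·(Z_L + jZ_0·tanβl)/(Z_0 + jZ_L·tanβl)
     = 300·(413 + j1750)/(300 + j2410)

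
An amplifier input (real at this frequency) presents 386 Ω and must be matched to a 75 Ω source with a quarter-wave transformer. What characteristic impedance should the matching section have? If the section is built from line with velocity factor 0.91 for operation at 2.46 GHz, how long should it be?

Z_qwt ≈ 170 Ω; length ≈ 2.77 cm

Z_qwt = √(Z_0·R_L) = √(75 × 386) = √28950
λ = 0.91·c/f = 0.111 m, so l = λ/4 = 0.0277 m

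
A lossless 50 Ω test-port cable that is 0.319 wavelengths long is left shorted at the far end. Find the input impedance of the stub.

Z_in ≈ −j108 Ω

βl = 2π × 0.319 = 115°
tan(βl) = -2.16
For a shorted stub, Z_in = jZ_0·tan(βl)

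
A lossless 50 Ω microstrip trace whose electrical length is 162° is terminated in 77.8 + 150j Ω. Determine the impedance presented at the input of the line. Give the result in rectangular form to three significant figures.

tan(βl) = tan(162°) = -0.325
Z_in = Z_0·(Z_L + jZ_0·tanβl)/(Z_0 + jZ_L·tanβl)
     = 50·(77.8 + j134)/(98.7 − j25.3)

Z_in ≈ 20.7 + j73 Ω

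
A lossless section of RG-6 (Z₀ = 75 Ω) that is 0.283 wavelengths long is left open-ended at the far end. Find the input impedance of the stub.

Z_in ≈ +j15.8 Ω

βl = 2π × 0.283 = 102°
tan(βl) = -4.75
For an open-ended stub, Z_in = −jZ_0·cot(βl) = −jZ_0/tan(βl)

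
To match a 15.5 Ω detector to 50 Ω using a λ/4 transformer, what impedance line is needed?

Z_qwt ≈ 27.8 Ω

Z_qwt = √(Z_0·R_L) = √(50 × 15.5) = √775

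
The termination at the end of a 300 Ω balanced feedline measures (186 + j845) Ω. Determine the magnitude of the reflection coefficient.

|Γ| ≈ 0.875

Γ = (Z_L − Z_0)/(Z_L + Z_0) = (-114 + j845)/(486 + j845)
|Γ| = 853/975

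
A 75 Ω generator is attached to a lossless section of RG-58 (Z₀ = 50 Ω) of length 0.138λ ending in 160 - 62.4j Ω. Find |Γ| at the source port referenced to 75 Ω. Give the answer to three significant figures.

|Γ| ≈ 0.647

βl = 2π × 0.138 = 49.7°
tan(βl) = 1.18
Z_in = Z_0·(Z_L + jZ_0·tanβl)/(Z_0 + jZ_L·tanβl) = 18.8 − j30.1 Ω
Γ_s = (Z_in − Z_s)/(Z_in + Z_s) = (-56.2 − j30.1)/(93.8 − j30.1), |Γ_s| = 0.647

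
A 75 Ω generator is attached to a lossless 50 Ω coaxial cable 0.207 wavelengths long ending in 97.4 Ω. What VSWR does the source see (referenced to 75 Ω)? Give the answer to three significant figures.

VSWR ≈ 2.83

βl = 2π × 0.207 = 74.5°
tan(βl) = 3.61
Z_in = Z_0·(Z_L + jZ_0·tanβl)/(Z_0 + jZ_L·tanβl) = 27.1 − j10 Ω
Γ_s = (Z_in − Z_s)/(Z_in + Z_s) = (-47.9 − j10)/(102 − j10), |Γ_s| = 0.477
VSWR = (1 + |Γ_s|)/(1 − |Γ_s|)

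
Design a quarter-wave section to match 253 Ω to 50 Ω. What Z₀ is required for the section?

Z_qwt ≈ 112 Ω

Z_qwt = √(Z_0·R_L) = √(50 × 253) = √12650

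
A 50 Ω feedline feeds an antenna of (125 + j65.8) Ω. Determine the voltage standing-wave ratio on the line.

VSWR ≈ 3.29

Γ = (Z_L − Z_0)/(Z_L + Z_0) = (75 + j65.8)/(175 + j65.8)
|Γ| = 99.8/187 = 0.534
VSWR = (1 + |Γ|)/(1 − |Γ|) = 1.53/0.466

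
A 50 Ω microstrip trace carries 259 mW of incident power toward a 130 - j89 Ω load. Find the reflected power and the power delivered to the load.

P_reflected ≈ 92 mW; P_delivered ≈ 167 mW

|Γ| = |(80 − j89)/(180 − j89)| = 0.596
|Γ|² = 0.355
P_refl = |Γ|²·P_inc = 92 mW, P_del = (1 − |Γ|²)·P_inc = 167 mW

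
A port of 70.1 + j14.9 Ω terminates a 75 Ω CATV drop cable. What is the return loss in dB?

RL ≈ 19.4 dB

Γ = (-4.9 + j14.9)/(145.1 + j14.9), |Γ| = 0.108
RL = −20·log₁₀|Γ| = −20·log₁₀(0.108)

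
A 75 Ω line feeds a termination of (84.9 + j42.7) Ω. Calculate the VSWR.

Γ = (Z_L − Z_0)/(Z_L + Z_0) = (9.9 + j42.7)/(159.9 + j42.7)
|Γ| = 43.8/166 = 0.265
VSWR = (1 + |Γ|)/(1 − |Γ|) = 1.26/0.735

VSWR ≈ 1.72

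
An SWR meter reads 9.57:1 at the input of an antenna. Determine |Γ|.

|Γ| ≈ 0.811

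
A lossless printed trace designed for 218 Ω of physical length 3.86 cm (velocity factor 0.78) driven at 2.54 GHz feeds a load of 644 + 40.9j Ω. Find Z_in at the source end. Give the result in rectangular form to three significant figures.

λ = v/f = 0.78·c / 2.54 GHz = 0.0921 m
βl = 2π·l/λ = 2π × 0.419 = 151°
tan(βl) = tan(151°) = -0.558
Z_in = Z_0·(Z_L + jZ_0·tanβl)/(Z_0 + jZ_L·tanβl)
     = 218·(644 − j80.8)/(241 − j359)

Z_in ≈ 214 + j247 Ω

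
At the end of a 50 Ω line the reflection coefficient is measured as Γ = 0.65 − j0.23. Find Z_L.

Z_L = Z_0·(1 + Γ)/(1 − Γ) = 50·(1.65 − j0.23)/(0.35 + j0.23)

Z_L ≈ 150 − j131 Ω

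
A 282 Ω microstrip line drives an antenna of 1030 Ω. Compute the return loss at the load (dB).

RL ≈ 4.88 dB

Γ = (1030 − 282)/(1030 + 282) = 0.57
RL = −20·log₁₀|Γ| = −20·log₁₀(0.57)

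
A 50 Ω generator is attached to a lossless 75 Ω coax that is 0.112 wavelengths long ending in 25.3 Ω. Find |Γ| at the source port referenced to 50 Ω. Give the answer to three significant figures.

|Γ| ≈ 0.509

βl = 2π × 0.112 = 40.3°
tan(βl) = 0.849
Z_in = Z_0·(Z_L + jZ_0·tanβl)/(Z_0 + jZ_L·tanβl) = 40.2 + j52.1 Ω
Γ_s = (Z_in − Z_s)/(Z_in + Z_s) = (-9.77 + j52.1)/(90.2 + j52.1), |Γ_s| = 0.509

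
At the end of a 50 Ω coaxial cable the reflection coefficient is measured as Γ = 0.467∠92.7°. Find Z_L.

Z_L ≈ 31 + j37 Ω

Z_L = Z_0·(1 + Γ)/(1 − Γ) = 50·(0.978 + j0.466)/(1.02 − j0.466)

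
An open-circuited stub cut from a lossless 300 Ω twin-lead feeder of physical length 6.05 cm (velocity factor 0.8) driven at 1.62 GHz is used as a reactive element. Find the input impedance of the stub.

Z_in ≈ +j462 Ω

λ = v/f = 0.8·c / 1.62 GHz = 0.148 m
βl = 2π·l/λ = 2π × 0.408 = 147°
tan(βl) = -0.649
For an open-circuited stub, Z_in = −jZ_0·cot(βl) = −jZ_0/tan(βl)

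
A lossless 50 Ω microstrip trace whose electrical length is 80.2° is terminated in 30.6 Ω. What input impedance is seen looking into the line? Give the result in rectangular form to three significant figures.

Z_in ≈ 77.9 + j13.4 Ω

tan(βl) = tan(80.2°) = 5.79
Z_in = Z_0·(Z_L + jZ_0·tanβl)/(Z_0 + jZ_L·tanβl)
     = 50·(30.6 + j289)/(50 + j177)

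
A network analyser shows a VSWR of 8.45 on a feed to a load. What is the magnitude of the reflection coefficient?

|Γ| = (S − 1)/(S + 1) = (8.45 − 1)/(8.45 + 1) = 7.45/9.45

|Γ| ≈ 0.788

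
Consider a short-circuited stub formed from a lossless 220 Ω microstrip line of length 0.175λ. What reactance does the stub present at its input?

βl = 2π × 0.175 = 63°
tan(βl) = 1.96
For a short-circuited stub, Z_in = jZ_0·tan(βl)

X_in ≈ 432 Ω (inductive)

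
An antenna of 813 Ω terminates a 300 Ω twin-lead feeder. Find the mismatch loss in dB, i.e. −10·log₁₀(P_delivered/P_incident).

mismatch loss ≈ 1.04 dB

Γ = (813 − 300)/(813 + 300) = 0.461
|Γ|² = 0.212, so P_del/P_inc = 1 − |Γ|² = 0.788
ML = −10·log₁₀(1 − |Γ|²)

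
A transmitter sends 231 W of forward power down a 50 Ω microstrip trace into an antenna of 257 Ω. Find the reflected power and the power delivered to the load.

P_reflected ≈ 105 W; P_delivered ≈ 126 W

Γ = (257 − 50)/(257 + 50) = 0.674
|Γ|² = 0.455
P_refl = |Γ|²·P_inc = 105 W, P_del = (1 − |Γ|²)·P_inc = 126 W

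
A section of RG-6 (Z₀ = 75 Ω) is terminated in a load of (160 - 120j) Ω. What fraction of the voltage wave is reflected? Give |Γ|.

|Γ| ≈ 0.557

Γ = (Z_L − Z_0)/(Z_L + Z_0) = (85 − j120)/(235 − j120)
|Γ| = 147/264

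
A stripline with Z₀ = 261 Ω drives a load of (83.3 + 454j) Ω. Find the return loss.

RL ≈ 1.35 dB

Γ = (-177.7 + j454)/(344.3 + j454), |Γ| = 0.856
RL = −20·log₁₀|Γ| = −20·log₁₀(0.856)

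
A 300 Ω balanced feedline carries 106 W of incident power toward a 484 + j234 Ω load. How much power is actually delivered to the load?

|Γ| = |(184 + j234)/(784 + j234)| = 0.364
|Γ|² = 0.132
P_refl = |Γ|²·P_inc = 14 W, P_del = (1 − |Γ|²)·P_inc = 92 W

P_delivered ≈ 92 W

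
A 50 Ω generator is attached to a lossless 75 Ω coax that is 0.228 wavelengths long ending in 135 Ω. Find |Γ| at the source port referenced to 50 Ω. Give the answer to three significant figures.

βl = 2π × 0.228 = 82.1°
tan(βl) = 7.19
Z_in = Z_0·(Z_L + jZ_0·tanβl)/(Z_0 + jZ_L·tanβl) = 42.2 − j7.17 Ω
Γ_s = (Z_in − Z_s)/(Z_in + Z_s) = (-7.78 − j7.17)/(92.2 − j7.17), |Γ_s| = 0.114

|Γ| ≈ 0.114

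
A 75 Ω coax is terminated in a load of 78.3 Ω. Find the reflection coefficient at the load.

Γ = 0.0215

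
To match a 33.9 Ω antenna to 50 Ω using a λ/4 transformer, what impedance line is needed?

Z_qwt ≈ 41.2 Ω

Z_qwt = √(Z_0·R_L) = √(50 × 33.9) = √1695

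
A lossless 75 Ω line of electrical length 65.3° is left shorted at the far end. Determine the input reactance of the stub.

tan(βl) = 2.17
For a shorted stub, Z_in = jZ_0·tan(βl)

X_in ≈ 163 Ω (inductive)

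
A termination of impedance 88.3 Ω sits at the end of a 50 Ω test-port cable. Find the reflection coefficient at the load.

Γ = 0.277

Γ = (Z_L − Z_0)/(Z_L + Z_0) = (88.3 − 50)/(88.3 + 50) = 38.3/138.3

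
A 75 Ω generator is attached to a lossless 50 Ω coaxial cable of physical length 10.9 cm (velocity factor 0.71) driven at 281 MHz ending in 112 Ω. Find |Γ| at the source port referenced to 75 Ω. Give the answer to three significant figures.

λ = v/f = 0.71·c / 281 MHz = 0.758 m
βl = 2π·l/λ = 2π × 0.144 = 51.8°
tan(βl) = 1.27
Z_in = Z_0·(Z_L + jZ_0·tanβl)/(Z_0 + jZ_L·tanβl) = 32.2 − j28.1 Ω
Γ_s = (Z_in − Z_s)/(Z_in + Z_s) = (-42.8 − j28.1)/(107 − j28.1), |Γ_s| = 0.462

|Γ| ≈ 0.462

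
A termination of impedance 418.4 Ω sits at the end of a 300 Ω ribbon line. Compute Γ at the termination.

Γ = (Z_L − Z_0)/(Z_L + Z_0) = (418.4 − 300)/(418.4 + 300) = 118.4/718.4

Γ = 0.165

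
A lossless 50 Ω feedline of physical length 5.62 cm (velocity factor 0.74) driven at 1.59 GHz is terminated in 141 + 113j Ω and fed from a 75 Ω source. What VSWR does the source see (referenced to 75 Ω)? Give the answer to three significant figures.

λ = v/f = 0.74·c / 1.59 GHz = 0.14 m
βl = 2π·l/λ = 2π × 0.403 = 145°
tan(βl) = -0.703
Z_in = Z_0·(Z_L + jZ_0·tanβl)/(Z_0 + jZ_L·tanβl) = 19.8 + j45.3 Ω
Γ_s = (Z_in − Z_s)/(Z_in + Z_s) = (-55.2 + j45.3)/(94.8 + j45.3), |Γ_s| = 0.679
VSWR = (1 + |Γ_s|)/(1 − |Γ_s|)

VSWR ≈ 5.23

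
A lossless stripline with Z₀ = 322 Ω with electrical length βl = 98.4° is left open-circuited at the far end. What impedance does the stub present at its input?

Z_in ≈ +j47.5 Ω

tan(βl) = -6.77
For an open-circuited stub, Z_in = −jZ_0·cot(βl) = −jZ_0/tan(βl)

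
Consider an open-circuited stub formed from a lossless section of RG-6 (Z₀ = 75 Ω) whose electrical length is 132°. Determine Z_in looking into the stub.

tan(βl) = -1.11
For an open-circuited stub, Z_in = −jZ_0·cot(βl) = −jZ_0/tan(βl)

Z_in ≈ +j67.5 Ω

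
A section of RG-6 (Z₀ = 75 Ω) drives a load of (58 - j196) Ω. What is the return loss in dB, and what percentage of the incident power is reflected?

Γ = (-17 − j196)/(133 − j196), |Γ| = 0.831
RL = −20·log₁₀(0.831) = 1.61 dB
P_refl/P_inc = |Γ|² = 0.69

RL ≈ 1.61 dB; 69% of incident power reflected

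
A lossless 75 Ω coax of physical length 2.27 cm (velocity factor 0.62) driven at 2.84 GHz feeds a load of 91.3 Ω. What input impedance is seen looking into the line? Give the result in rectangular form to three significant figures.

λ = v/f = 0.62·c / 2.84 GHz = 0.0655 m
βl = 2π·l/λ = 2π × 0.347 = 125°
tan(βl) = tan(125°) = -1.44
Z_in = Z_0·(Z_L + jZ_0·tanβl)/(Z_0 + jZ_L·tanβl)
     = 75·(91.3 − j108)/(75 − j131)

Z_in ≈ 68.9 + j12.8 Ω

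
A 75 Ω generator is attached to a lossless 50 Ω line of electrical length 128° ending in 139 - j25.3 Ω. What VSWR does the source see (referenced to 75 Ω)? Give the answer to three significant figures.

tan(βl) = -1.28
Z_in = Z_0·(Z_L + jZ_0·tanβl)/(Z_0 + jZ_L·tanβl) = 28.7 + j36.2 Ω
Γ_s = (Z_in − Z_s)/(Z_in + Z_s) = (-46.3 + j36.2)/(104 + j36.2), |Γ_s| = 0.535
VSWR = (1 + |Γ_s|)/(1 − |Γ_s|)

VSWR ≈ 3.3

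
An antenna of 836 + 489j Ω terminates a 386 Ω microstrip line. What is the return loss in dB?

RL ≈ 5.94 dB

Γ = (450 + j489)/(1222 + j489), |Γ| = 0.505
RL = −20·log₁₀|Γ| = −20·log₁₀(0.505)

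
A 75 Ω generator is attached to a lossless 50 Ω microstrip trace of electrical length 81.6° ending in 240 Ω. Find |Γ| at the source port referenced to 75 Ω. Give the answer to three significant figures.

|Γ| ≈ 0.754

tan(βl) = 6.77
Z_in = Z_0·(Z_L + jZ_0·tanβl)/(Z_0 + jZ_L·tanβl) = 10.6 − j7.06 Ω
Γ_s = (Z_in − Z_s)/(Z_in + Z_s) = (-64.4 − j7.06)/(85.6 − j7.06), |Γ_s| = 0.754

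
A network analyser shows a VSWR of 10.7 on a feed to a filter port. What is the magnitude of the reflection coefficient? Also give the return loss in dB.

|Γ| ≈ 0.829; return loss ≈ 1.63 dB

|Γ| = (S − 1)/(S + 1) = (10.7 − 1)/(10.7 + 1) = 9.7/11.7
RL = −20·log₁₀|Γ| = −20·log₁₀(0.829)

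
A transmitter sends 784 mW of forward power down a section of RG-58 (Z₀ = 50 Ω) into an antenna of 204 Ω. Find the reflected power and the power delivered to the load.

Γ = (204 − 50)/(204 + 50) = 0.606
|Γ|² = 0.368
P_refl = |Γ|²·P_inc = 288 mW, P_del = (1 − |Γ|²)·P_inc = 496 mW

P_reflected ≈ 288 mW; P_delivered ≈ 496 mW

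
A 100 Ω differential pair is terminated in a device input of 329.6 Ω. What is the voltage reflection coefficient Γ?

Γ = (Z_L − Z_0)/(Z_L + Z_0) = (329.6 − 100)/(329.6 + 100) = 229.6/429.6

Γ = 0.534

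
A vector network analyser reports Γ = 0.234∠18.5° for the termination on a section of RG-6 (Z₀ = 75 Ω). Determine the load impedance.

Z_L ≈ 116 + j18.2 Ω

Z_L = Z_0·(1 + Γ)/(1 − Γ) = 75·(1.22 + j0.0742)/(0.778 − j0.0742)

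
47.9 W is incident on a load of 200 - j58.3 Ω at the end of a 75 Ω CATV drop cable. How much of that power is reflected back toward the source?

P_reflected ≈ 11.5 W

|Γ| = |(125 − j58.3)/(275 − j58.3)| = 0.491
|Γ|² = 0.241
P_refl = |Γ|²·P_inc = 11.5 W, P_del = (1 − |Γ|²)·P_inc = 36.4 W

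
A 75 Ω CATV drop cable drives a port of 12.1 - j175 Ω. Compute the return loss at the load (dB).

RL ≈ 0.434 dB

Γ = (-62.9 − j175)/(87.1 − j175), |Γ| = 0.951
RL = −20·log₁₀|Γ| = −20·log₁₀(0.951)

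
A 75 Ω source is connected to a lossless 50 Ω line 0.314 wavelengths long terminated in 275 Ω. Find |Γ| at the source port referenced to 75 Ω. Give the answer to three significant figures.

|Γ| ≈ 0.766

βl = 2π × 0.314 = 113°
tan(βl) = -2.35
Z_in = Z_0·(Z_L + jZ_0·tanβl)/(Z_0 + jZ_L·tanβl) = 10.7 + j20.4 Ω
Γ_s = (Z_in − Z_s)/(Z_in + Z_s) = (-64.3 + j20.4)/(85.7 + j20.4), |Γ_s| = 0.766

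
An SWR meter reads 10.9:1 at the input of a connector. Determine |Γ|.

|Γ| ≈ 0.832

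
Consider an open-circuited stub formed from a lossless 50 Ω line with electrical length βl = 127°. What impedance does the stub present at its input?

Z_in ≈ +j37.7 Ω

tan(βl) = -1.33
For an open-circuited stub, Z_in = −jZ_0·cot(βl) = −jZ_0/tan(βl)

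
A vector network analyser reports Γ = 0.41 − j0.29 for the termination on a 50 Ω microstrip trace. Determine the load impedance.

Z_L = Z_0·(1 + Γ)/(1 − Γ) = 50·(1.41 − j0.29)/(0.59 + j0.29)

Z_L ≈ 86.5 − j67.1 Ω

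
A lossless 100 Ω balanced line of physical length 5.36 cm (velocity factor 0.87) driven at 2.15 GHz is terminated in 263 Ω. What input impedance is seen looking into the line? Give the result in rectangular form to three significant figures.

Z_in ≈ 149 + j112 Ω

λ = v/f = 0.87·c / 2.15 GHz = 0.121 m
βl = 2π·l/λ = 2π × 0.442 = 159°
tan(βl) = tan(159°) = -0.385
Z_in = Z_0·(Z_L + jZ_0·tanβl)/(Z_0 + jZ_L·tanβl)
     = 100·(263 − j38.5)/(100 − j101)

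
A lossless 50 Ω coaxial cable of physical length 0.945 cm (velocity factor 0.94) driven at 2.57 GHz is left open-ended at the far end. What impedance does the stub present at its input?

Z_in ≈ −j83.2 Ω

λ = v/f = 0.94·c / 2.57 GHz = 0.11 m
βl = 2π·l/λ = 2π × 0.0861 = 31°
tan(βl) = 0.601
For an open-ended stub, Z_in = −jZ_0·cot(βl) = −jZ_0/tan(βl)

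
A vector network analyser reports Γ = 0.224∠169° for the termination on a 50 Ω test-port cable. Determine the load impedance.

Z_L ≈ 31.9 + j2.87 Ω

Z_L = Z_0·(1 + Γ)/(1 − Γ) = 50·(0.78 + j0.0427)/(1.22 − j0.0427)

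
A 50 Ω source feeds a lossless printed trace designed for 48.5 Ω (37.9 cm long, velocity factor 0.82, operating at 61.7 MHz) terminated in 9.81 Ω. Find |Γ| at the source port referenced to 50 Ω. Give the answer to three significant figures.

λ = v/f = 0.82·c / 61.7 MHz = 3.99 m
βl = 2π·l/λ = 2π × 0.0951 = 34.2°
tan(βl) = 0.68
Z_in = Z_0·(Z_L + jZ_0·tanβl)/(Z_0 + jZ_L·tanβl) = 14.1 + j31 Ω
Γ_s = (Z_in − Z_s)/(Z_in + Z_s) = (-35.9 + j31)/(64.1 + j31), |Γ_s| = 0.667

|Γ| ≈ 0.667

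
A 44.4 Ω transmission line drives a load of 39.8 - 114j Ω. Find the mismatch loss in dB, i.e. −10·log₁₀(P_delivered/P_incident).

Γ = (-4.6 − j114)/(84.2 − j114), |Γ| = 0.805
|Γ|² = 0.648, so P_del/P_inc = 1 − |Γ|² = 0.352
ML = −10·log₁₀(1 − |Γ|²)

mismatch loss ≈ 4.54 dB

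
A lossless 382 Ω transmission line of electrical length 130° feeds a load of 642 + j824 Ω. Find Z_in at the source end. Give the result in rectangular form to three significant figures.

Z_in ≈ 92.7 + j155 Ω

tan(βl) = tan(130°) = -1.19
Z_in = Z_0·(Z_L + jZ_0·tanβl)/(Z_0 + jZ_L·tanβl)
     = 382·(642 + j369)/(1360 − j765)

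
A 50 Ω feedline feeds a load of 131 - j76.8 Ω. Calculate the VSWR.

VSWR ≈ 3.63

Γ = (Z_L − Z_0)/(Z_L + Z_0) = (81 − j76.8)/(181 − j76.8)
|Γ| = 112/197 = 0.568
VSWR = (1 + |Γ|)/(1 − |Γ|) = 1.57/0.432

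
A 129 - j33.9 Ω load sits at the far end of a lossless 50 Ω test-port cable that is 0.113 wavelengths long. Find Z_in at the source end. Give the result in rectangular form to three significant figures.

Z_in ≈ 30.2 − j36.6 Ω

βl = 2π × 0.113 = 40.7°
tan(βl) = tan(40.7°) = 0.86
Z_in = Z_0·(Z_L + jZ_0·tanβl)/(Z_0 + jZ_L·tanβl)
     = 50·(129 + j9.08)/(79.1 + j111)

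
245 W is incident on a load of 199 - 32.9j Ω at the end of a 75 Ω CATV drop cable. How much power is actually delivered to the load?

|Γ| = |(124 − j32.9)/(274 − j32.9)| = 0.465
|Γ|² = 0.216
P_refl = |Γ|²·P_inc = 52.9 W, P_del = (1 − |Γ|²)·P_inc = 192 W

P_delivered ≈ 192 W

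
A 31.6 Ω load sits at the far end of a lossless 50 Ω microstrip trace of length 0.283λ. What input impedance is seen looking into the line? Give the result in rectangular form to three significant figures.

βl = 2π × 0.283 = 102°
tan(βl) = tan(102°) = -4.75
Z_in = Z_0·(Z_L + jZ_0·tanβl)/(Z_0 + jZ_L·tanβl)
     = 50·(31.6 − j238)/(50 − j150)

Z_in ≈ 74.4 − j14.2 Ω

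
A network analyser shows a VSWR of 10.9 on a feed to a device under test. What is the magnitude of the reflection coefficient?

|Γ| ≈ 0.832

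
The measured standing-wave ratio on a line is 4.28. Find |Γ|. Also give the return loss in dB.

|Γ| ≈ 0.621; return loss ≈ 4.14 dB

|Γ| = (S − 1)/(S + 1) = (4.28 − 1)/(4.28 + 1) = 3.28/5.28
RL = −20·log₁₀|Γ| = −20·log₁₀(0.621)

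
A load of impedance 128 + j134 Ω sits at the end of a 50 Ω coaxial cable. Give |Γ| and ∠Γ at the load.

Γ ≈ 0.696 ∠ 22.8°

Γ = (Z_L − Z_0)/(Z_L + Z_0) = (78 + j134)/(178 + j134)
|Γ| = 155/223 = 0.696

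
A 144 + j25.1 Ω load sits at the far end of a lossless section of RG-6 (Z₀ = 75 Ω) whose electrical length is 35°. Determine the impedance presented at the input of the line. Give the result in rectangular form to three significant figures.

tan(βl) = tan(35°) = 0.7
Z_in = Z_0·(Z_L + jZ_0·tanβl)/(Z_0 + jZ_L·tanβl)
     = 75·(144 + j77.6)/(57.4 + j101)

Z_in ≈ 89.7 − j56.1 Ω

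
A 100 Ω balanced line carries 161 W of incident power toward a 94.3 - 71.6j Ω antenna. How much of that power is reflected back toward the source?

|Γ| = |(-5.7 − j71.6)/(194.3 − j71.6)| = 0.347
|Γ|² = 0.12
P_refl = |Γ|²·P_inc = 19.4 W, P_del = (1 − |Γ|²)·P_inc = 142 W

P_reflected ≈ 19.4 W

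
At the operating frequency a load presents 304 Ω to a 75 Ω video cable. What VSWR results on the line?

For a purely resistive load, VSWR = R_L/Z_0 or Z_0/R_L (whichever > 1) = 304/75

VSWR ≈ 4.05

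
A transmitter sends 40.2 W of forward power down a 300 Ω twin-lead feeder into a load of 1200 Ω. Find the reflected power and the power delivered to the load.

Γ = (1200 − 300)/(1200 + 300) = 0.6
|Γ|² = 0.36
P_refl = |Γ|²·P_inc = 14.5 W, P_del = (1 − |Γ|²)·P_inc = 25.7 W

P_reflected ≈ 14.5 W; P_delivered ≈ 25.7 W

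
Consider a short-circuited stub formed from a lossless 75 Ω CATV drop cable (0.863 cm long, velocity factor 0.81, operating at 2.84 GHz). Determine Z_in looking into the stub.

λ = v/f = 0.81·c / 2.84 GHz = 0.0856 m
βl = 2π·l/λ = 2π × 0.101 = 36.3°
tan(βl) = 0.735
For a short-circuited stub, Z_in = jZ_0·tan(βl)

Z_in ≈ +j55.1 Ω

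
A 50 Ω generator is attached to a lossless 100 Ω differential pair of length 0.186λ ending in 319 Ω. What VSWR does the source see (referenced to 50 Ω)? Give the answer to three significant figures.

VSWR ≈ 2.48

βl = 2π × 0.186 = 67°
tan(βl) = 2.35
Z_in = Z_0·(Z_L + jZ_0·tanβl)/(Z_0 + jZ_L·tanβl) = 36.4 − j37.7 Ω
Γ_s = (Z_in − Z_s)/(Z_in + Z_s) = (-13.6 − j37.7)/(86.4 − j37.7), |Γ_s| = 0.425
VSWR = (1 + |Γ_s|)/(1 − |Γ_s|)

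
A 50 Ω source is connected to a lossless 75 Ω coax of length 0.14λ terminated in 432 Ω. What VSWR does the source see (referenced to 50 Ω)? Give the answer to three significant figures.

VSWR ≈ 5.82

βl = 2π × 0.14 = 50.4°
tan(βl) = 1.21
Z_in = Z_0·(Z_L + jZ_0·tanβl)/(Z_0 + jZ_L·tanβl) = 21.5 − j59 Ω
Γ_s = (Z_in − Z_s)/(Z_in + Z_s) = (-28.5 − j59)/(71.5 − j59), |Γ_s| = 0.707
VSWR = (1 + |Γ_s|)/(1 − |Γ_s|)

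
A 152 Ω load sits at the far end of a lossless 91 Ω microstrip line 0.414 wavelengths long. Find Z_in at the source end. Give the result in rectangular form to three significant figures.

Z_in ≈ 103 + j48.8 Ω

βl = 2π × 0.414 = 149°
tan(βl) = tan(149°) = -0.6
Z_in = Z_0·(Z_L + jZ_0·tanβl)/(Z_0 + jZ_L·tanβl)
     = 91·(152 − j54.6)/(91 − j91.2)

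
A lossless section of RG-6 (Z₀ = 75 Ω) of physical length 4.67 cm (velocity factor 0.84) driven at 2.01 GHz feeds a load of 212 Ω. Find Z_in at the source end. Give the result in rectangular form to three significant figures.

λ = v/f = 0.84·c / 2.01 GHz = 0.125 m
βl = 2π·l/λ = 2π × 0.372 = 134°
tan(βl) = tan(134°) = -1.03
Z_in = Z_0·(Z_L + jZ_0·tanβl)/(Z_0 + jZ_L·tanβl)
     = 75·(212 − j77.4)/(75 − j219)

Z_in ≈ 46 + j56.9 Ω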